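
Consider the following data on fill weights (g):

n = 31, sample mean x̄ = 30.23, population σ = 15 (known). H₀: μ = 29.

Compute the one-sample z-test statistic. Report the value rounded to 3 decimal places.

test statistic = 0.457

SE = σ/√n = 15/√31 = 2.6941
z = (x̄−μ₀)/SE = (30.23−29)/2.6941 = 0.4566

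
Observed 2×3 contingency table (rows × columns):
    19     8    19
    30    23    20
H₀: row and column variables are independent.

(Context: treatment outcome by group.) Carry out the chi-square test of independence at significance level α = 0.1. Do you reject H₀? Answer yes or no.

Row totals [46, 73], col totals [49, 31, 39], n=119
χ² = (19−18.94)²/18.94 + (8−11.98)²/11.98 + (19−15.08)²/15.08 + (30−30.06)²/30.06 + (23−19.02)²/19.02 + (20−23.92)²/23.92 = 3.8239
df = 2
p-value (upper-tail) = 0.14779
At α=0.1: p ≥ α → fail to reject H₀

reject H₀: no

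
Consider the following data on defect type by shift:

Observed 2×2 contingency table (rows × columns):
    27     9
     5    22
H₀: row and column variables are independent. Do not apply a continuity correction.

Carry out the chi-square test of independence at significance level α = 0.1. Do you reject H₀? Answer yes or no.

Row totals [36, 27], col totals [32, 31], n=63
χ² = (27−18.29)²/18.29 + (9−17.71)²/17.71 + (5−13.71)²/13.71 + (22−13.29)²/13.29 = 19.6928
df = 1
p-value (upper-tail) = 0.00001
At α=0.1: p < α → reject H₀

reject H₀: yes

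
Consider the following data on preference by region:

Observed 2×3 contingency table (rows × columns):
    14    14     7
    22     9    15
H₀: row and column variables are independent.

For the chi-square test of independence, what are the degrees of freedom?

df = (r−1)(c−1) = (2−1)·(3−1) = 2

degrees of freedom = 2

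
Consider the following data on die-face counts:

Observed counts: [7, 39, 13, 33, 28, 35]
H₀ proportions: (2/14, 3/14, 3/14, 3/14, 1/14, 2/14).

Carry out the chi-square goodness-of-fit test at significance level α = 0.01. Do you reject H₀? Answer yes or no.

reject H₀: yes

n = 155; E_i = n·p_i = [22.14, 33.21, 33.21, 33.21, 11.07, 22.14]
χ² = (7−22.14)²/22.14 + (39−33.21)²/33.21 + (13−33.21)²/33.21 + (33−33.21)²/33.21 + (28−11.07)²/11.07 + (35−22.14)²/22.14 = 57.0172
df = 5
p-value (upper-tail) = 0.00000
At α=0.01: p < α → reject H₀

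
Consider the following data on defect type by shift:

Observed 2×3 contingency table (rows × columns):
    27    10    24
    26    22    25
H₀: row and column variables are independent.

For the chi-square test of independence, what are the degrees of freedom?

df = (r−1)(c−1) = (2−1)·(3−1) = 2

degrees of freedom = 2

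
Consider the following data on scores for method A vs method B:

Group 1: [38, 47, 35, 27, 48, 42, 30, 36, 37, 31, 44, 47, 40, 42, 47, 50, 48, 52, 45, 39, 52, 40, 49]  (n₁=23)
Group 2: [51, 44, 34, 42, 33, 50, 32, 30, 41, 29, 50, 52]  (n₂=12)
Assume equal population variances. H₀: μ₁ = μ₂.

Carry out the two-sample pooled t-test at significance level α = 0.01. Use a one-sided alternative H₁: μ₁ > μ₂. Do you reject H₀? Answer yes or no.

reject H₀: no

x̄₁=42.000, s₁=7.090, n₁=23
x̄₂=40.667, s₂=8.794, n₂=12
s_p² = [22·7.090² + 11·8.794²]/33 = 59.2929
SE = √(s_p²·(1/23+1/12)) = 2.7421
t = (42.000−40.667)/2.7421 = 0.4862
df = 33
p-value (one-sided, H₁ greater) = 0.31500
At α=0.01: p ≥ α → fail to reject H₀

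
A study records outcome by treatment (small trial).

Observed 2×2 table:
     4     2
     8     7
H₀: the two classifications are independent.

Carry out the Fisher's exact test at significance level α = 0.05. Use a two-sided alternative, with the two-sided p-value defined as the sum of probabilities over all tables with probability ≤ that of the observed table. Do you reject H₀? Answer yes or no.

reject H₀: no

Margins: r₁=6, r₂=15, c₁=12, c₂=9, n=21
p_obs = C(6,4)·C(15,8)/C(21,12); sum pmf over tables with pmf ≤ p_obs
p-value (two-sided) = 0.65944
At α=0.05: p ≥ α → fail to reject H₀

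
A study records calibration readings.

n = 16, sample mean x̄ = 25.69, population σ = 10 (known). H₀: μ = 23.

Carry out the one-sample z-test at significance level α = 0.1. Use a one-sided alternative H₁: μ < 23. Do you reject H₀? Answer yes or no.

SE = σ/√n = 10/√16 = 2.5000
z = (x̄−μ₀)/SE = (25.69−23)/2.5000 = 1.0760
p-value (one-sided, H₁ less) = 0.85904
At α=0.1: p ≥ α → fail to reject H₀

reject H₀: no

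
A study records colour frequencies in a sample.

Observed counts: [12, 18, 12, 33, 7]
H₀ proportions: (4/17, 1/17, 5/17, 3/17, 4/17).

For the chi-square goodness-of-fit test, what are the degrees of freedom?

degrees of freedom = 4

df = k − 1 = 5 − 1 = 4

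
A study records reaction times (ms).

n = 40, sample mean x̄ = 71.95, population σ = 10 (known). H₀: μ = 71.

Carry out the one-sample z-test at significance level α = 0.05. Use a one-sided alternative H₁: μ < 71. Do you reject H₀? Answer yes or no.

reject H₀: no

SE = σ/√n = 10/√40 = 1.5811
z = (x̄−μ₀)/SE = (71.95−71)/1.5811 = 0.6008
p-value (one-sided, H₁ less) = 0.72602
At α=0.05: p ≥ α → fail to reject H₀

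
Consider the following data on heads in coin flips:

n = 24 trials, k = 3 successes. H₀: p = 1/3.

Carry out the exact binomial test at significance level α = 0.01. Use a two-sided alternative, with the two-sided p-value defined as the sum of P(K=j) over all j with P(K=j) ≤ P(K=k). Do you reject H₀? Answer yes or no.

reject H₀: no

Exact binomial: n=24, k=3, p₀=1/3=0.3333
P(X=j) = C(n,j)·p₀^j·(1−p₀)^(n−j); p = Σ P(X=j) over j with P(X=j) ≤ P(X=3)
p-value (two-sided) = 0.03024
At α=0.01: p ≥ α → fail to reject H₀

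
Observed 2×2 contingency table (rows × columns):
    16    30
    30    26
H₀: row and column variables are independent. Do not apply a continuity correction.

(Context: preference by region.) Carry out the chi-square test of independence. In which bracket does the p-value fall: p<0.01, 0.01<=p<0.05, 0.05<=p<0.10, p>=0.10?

p-value bracket: 0.05<=p<0.10

Row totals [46, 56], col totals [46, 56], n=102
χ² = (16−20.75)²/20.75 + (30−25.25)²/25.25 + (30−25.25)²/25.25 + (26−30.75)²/30.75 = 3.6008
df = 1
p-value (upper-tail) = 0.05775
→ bracket: 0.05<=p<0.10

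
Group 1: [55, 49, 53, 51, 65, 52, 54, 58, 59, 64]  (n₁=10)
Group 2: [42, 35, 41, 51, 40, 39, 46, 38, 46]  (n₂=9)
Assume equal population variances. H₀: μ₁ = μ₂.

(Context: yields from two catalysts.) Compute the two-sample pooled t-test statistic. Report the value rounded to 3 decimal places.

test statistic = 5.896

x̄₁=56.000, s₁=5.395, n₁=10
x̄₂=42.000, s₂=4.899, n₂=9
s_p² = [9·5.395² + 8·4.899²]/17 = 26.7059
SE = √(s_p²·(1/10+1/9)) = 2.3744
t = (56.000−42.000)/2.3744 = 5.8962
df = 17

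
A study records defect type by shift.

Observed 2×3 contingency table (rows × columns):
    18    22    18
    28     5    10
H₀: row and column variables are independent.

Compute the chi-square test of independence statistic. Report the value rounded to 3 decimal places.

Row totals [58, 43], col totals [46, 27, 28], n=101
χ² = (18−26.42)²/26.42 + (22−15.50)²/15.50 + (18−16.08)²/16.08 + (28−19.58)²/19.58 + (5−11.50)²/11.50 + (10−11.92)²/11.92 = 13.2274
df = 2

test statistic = 13.227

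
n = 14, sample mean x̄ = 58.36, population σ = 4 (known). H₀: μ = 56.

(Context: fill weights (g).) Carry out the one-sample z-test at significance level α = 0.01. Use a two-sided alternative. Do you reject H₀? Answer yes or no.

SE = σ/√n = 4/√14 = 1.0690
z = (x̄−μ₀)/SE = (58.36−56)/1.0690 = 2.2076
p-value (two-sided) = 0.02727
At α=0.01: p ≥ α → fail to reject H₀

reject H₀: no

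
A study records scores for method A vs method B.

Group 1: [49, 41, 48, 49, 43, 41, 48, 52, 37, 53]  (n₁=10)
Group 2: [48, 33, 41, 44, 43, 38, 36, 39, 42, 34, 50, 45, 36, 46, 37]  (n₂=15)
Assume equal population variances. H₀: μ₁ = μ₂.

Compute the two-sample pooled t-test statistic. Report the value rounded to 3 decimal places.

x̄₁=46.100, s₁=5.280, n₁=10
x̄₂=40.800, s₂=5.185, n₂=15
s_p² = [9·5.280² + 14·5.185²]/23 = 27.2739
SE = √(s_p²·(1/10+1/15)) = 2.1321
t = (46.100−40.800)/2.1321 = 2.4859
df = 23

test statistic = 2.486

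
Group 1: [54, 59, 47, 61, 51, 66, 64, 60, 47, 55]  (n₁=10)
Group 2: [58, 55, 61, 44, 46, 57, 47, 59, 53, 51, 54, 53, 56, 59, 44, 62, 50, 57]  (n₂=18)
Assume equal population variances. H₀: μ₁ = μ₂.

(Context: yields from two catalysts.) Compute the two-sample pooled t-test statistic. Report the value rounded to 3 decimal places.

x̄₁=56.400, s₁=6.703, n₁=10
x̄₂=53.667, s₂=5.636, n₂=18
s_p² = [9·6.703² + 17·5.636²]/26 = 36.3231
SE = √(s_p²·(1/10+1/18)) = 2.3770
t = (56.400−53.667)/2.3770 = 1.1499
df = 26

test statistic = 1.150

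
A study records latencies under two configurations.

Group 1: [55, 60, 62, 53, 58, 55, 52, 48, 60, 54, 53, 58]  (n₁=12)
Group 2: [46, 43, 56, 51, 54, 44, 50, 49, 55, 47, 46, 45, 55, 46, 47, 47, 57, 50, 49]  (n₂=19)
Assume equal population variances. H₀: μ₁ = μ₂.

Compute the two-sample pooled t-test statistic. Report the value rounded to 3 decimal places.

test statistic = 4.112

x̄₁=55.667, s₁=4.030, n₁=12
x̄₂=49.316, s₂=4.282, n₂=19
s_p² = [11·4.030² + 18·4.282²]/29 = 17.5439
SE = √(s_p²·(1/12+1/19)) = 1.5445
t = (55.667−49.316)/1.5445 = 4.1120
df = 29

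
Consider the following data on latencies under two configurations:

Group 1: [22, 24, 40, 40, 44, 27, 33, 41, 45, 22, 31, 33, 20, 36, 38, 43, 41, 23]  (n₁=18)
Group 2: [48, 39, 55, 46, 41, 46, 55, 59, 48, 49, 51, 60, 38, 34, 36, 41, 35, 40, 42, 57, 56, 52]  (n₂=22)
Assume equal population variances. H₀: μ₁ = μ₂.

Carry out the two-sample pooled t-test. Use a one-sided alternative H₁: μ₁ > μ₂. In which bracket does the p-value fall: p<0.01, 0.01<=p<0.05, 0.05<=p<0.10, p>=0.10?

p-value bracket: p>=0.10

x̄₁=33.500, s₁=8.583, n₁=18
x̄₂=46.727, s₂=8.149, n₂=22
s_p² = [17·8.583² + 21·8.149²]/38 = 69.6543
SE = √(s_p²·(1/18+1/22)) = 2.6525
t = (33.500−46.727)/2.6525 = -4.9867
df = 38
p-value (one-sided, H₁ greater) = 0.99999
→ bracket: p>=0.10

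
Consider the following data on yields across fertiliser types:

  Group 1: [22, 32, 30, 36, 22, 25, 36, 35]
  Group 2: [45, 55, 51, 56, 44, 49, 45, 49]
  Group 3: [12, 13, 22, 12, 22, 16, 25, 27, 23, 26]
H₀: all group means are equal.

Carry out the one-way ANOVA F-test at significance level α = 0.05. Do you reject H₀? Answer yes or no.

reject H₀: yes

Group means [29.75, 49.25, 19.80], grand mean 31.923
SSB = Σnᵢ(x̄ᵢ−x̄)² = 3909.246; SSW = ΣΣ(x−x̄ᵢ)² = 718.600
MSB = 3909.246/2 = 1954.6231; MSW = 718.600/23 = 31.2435
F = MSB/MSW = 62.5610
df = (2, 23)
p-value (upper-tail) = 0.00000
At α=0.05: p < α → reject H₀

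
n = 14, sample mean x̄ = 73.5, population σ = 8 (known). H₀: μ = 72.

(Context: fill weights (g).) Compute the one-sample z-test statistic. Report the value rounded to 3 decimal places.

SE = σ/√n = 8/√14 = 2.1381
z = (x̄−μ₀)/SE = (73.5−72)/2.1381 = 0.7016

test statistic = 0.702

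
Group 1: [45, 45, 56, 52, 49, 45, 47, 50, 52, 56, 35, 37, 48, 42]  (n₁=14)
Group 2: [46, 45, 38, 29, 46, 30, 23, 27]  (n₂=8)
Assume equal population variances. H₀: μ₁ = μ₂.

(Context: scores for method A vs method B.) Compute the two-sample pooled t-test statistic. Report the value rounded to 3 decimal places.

x̄₁=47.071, s₁=6.245, n₁=14
x̄₂=35.500, s₂=9.396, n₂=8
s_p² = [13·6.245² + 7·9.396²]/20 = 56.2464
SE = √(s_p²·(1/14+1/8)) = 3.3239
t = (47.071−35.500)/3.3239 = 3.4813
df = 20

test statistic = 3.481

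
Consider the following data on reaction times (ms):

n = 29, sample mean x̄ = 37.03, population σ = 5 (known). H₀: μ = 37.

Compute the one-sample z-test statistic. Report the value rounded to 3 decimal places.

test statistic = 0.032

SE = σ/√n = 5/√29 = 0.9285
z = (x̄−μ₀)/SE = (37.03−37)/0.9285 = 0.0323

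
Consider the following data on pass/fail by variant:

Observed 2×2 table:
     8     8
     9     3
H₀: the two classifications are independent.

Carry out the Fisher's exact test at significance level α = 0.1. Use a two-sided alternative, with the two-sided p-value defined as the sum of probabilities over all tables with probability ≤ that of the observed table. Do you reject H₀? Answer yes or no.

reject H₀: no

Margins: r₁=16, r₂=12, c₁=17, c₂=11, n=28
p_obs = C(16,8)·C(12,9)/C(28,17); sum pmf over tables with pmf ≤ p_obs
p-value (two-sided) = 0.25300
At α=0.1: p ≥ α → fail to reject H₀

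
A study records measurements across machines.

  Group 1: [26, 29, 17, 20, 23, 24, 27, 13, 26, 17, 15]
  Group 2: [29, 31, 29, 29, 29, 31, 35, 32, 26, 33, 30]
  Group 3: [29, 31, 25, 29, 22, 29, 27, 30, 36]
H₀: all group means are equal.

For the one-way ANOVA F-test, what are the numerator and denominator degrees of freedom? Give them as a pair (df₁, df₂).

degrees of freedom = [2, 28]

k = 3 groups, N = 31 total
df = (k−1, N−k) = (3−1, 31−3) = (2, 28)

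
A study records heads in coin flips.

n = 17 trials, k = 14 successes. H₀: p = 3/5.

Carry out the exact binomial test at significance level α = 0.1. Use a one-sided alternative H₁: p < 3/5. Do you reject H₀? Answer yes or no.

reject H₀: no

Exact binomial: n=17, k=14, p₀=3/5=0.6000
P(X≤14) from Σ C(n,i)·p₀^i·(1−p₀)^(n−i)
p-value (one-sided, H₁ less) = 0.98768
At α=0.1: p ≥ α → fail to reject H₀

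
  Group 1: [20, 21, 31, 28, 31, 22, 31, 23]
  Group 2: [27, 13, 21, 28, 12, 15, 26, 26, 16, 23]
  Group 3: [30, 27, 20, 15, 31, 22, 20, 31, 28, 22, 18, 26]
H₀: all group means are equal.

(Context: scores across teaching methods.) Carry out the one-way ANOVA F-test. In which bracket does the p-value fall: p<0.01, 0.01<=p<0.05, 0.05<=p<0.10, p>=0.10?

Group means [25.88, 20.70, 24.17], grand mean 23.467
SSB = Σnᵢ(x̄ᵢ−x̄)² = 128.825; SSW = ΣΣ(x−x̄ᵢ)² = 828.642
MSB = 128.825/2 = 64.4125; MSW = 828.642/27 = 30.6904
F = MSB/MSW = 2.0988
df = (2, 27)
p-value (upper-tail) = 0.14216
→ bracket: p>=0.10

p-value bracket: p>=0.10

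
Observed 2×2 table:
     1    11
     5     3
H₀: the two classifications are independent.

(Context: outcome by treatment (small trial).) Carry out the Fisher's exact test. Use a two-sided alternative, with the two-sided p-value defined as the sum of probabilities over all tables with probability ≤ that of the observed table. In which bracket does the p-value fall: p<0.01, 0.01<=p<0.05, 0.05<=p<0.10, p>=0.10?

p-value bracket: 0.01<=p<0.05

Margins: r₁=12, r₂=8, c₁=6, c₂=14, n=20
p_obs = C(12,1)·C(8,5)/C(20,6); sum pmf over tables with pmf ≤ p_obs
p-value (two-sided) = 0.01806
→ bracket: 0.01<=p<0.05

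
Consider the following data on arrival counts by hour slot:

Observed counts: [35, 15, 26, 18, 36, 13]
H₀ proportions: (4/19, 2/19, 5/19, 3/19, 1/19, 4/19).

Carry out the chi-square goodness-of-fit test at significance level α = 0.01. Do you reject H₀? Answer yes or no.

n = 143; E_i = n·p_i = [30.11, 15.05, 37.63, 22.58, 7.53, 30.11]
χ² = (35−30.11)²/30.11 + (15−15.05)²/15.05 + (26−37.63)²/37.63 + (18−22.58)²/22.58 + (36−7.53)²/7.53 + (13−30.11)²/30.11 = 122.7608
df = 5
p-value (upper-tail) = 0.00000
At α=0.01: p < α → reject H₀

reject H₀: yes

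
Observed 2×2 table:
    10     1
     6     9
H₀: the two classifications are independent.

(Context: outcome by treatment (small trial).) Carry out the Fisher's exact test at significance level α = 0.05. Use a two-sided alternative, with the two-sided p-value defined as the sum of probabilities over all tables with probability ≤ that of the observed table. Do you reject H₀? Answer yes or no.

Margins: r₁=11, r₂=15, c₁=16, c₂=10, n=26
p_obs = C(11,10)·C(15,6)/C(26,16); sum pmf over tables with pmf ≤ p_obs
p-value (two-sided) = 0.01435
At α=0.05: p < α → reject H₀

reject H₀: yes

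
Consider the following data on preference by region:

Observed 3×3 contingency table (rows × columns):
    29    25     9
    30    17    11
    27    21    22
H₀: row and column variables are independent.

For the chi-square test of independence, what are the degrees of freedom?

df = (r−1)(c−1) = (3−1)·(3−1) = 4

degrees of freedom = 4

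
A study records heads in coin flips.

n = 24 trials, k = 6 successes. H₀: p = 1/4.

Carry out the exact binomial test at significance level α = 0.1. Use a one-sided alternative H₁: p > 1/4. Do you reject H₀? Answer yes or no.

reject H₀: no

Exact binomial: n=24, k=6, p₀=1/4=0.2500
P(X≥6) from Σ C(n,i)·p₀^i·(1−p₀)^(n−i)
p-value (one-sided, H₁ greater) = 0.57784
At α=0.1: p ≥ α → fail to reject H₀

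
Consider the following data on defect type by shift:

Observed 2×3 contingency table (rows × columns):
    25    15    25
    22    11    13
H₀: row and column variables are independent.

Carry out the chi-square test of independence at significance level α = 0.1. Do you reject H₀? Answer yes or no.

Row totals [65, 46], col totals [47, 26, 38], n=111
χ² = (25−27.52)²/27.52 + (15−15.23)²/15.23 + (25−22.25)²/22.25 + (22−19.48)²/19.48 + (11−10.77)²/10.77 + (13−15.75)²/15.75 = 1.3847
df = 2
p-value (upper-tail) = 0.50041
At α=0.1: p ≥ α → fail to reject H₀

reject H₀: no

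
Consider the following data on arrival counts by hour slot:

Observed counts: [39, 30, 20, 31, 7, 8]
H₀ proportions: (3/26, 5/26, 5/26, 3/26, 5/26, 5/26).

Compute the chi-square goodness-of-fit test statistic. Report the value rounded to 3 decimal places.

test statistic = 78.765

n = 135; E_i = n·p_i = [15.58, 25.96, 25.96, 15.58, 25.96, 25.96]
χ² = (39−15.58)²/15.58 + (30−25.96)²/25.96 + (20−25.96)²/25.96 + (31−15.58)²/15.58 + (7−25.96)²/25.96 + (8−25.96)²/25.96 = 78.7649
df = 5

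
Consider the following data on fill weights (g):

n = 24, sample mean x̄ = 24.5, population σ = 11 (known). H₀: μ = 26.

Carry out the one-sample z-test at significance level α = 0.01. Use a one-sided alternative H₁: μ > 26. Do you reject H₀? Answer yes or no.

SE = σ/√n = 11/√24 = 2.2454
z = (x̄−μ₀)/SE = (24.5−26)/2.2454 = -0.6680
p-value (one-sided, H₁ greater) = 0.74795
At α=0.01: p ≥ α → fail to reject H₀

reject H₀: no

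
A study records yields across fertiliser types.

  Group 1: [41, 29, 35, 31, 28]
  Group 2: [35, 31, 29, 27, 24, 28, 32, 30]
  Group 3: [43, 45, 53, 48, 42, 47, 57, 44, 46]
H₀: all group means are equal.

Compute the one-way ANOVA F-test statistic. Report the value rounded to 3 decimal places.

test statistic = 36.602

Group means [32.80, 29.50, 47.22], grand mean 37.500
SSB = Σnᵢ(x̄ᵢ−x̄)² = 1473.144; SSW = ΣΣ(x−x̄ᵢ)² = 382.356
MSB = 1473.144/2 = 736.5722; MSW = 382.356/19 = 20.1240
F = MSB/MSW = 36.6017
df = (2, 19)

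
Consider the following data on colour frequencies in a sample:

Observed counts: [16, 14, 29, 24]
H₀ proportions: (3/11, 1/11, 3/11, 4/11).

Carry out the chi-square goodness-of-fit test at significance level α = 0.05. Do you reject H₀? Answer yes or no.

reject H₀: yes

n = 83; E_i = n·p_i = [22.64, 7.55, 22.64, 30.18]
χ² = (16−22.64)²/22.64 + (14−7.55)²/7.55 + (29−22.64)²/22.64 + (24−30.18)²/30.18 = 10.5221
df = 3
p-value (upper-tail) = 0.01461
At α=0.05: p < α → reject H₀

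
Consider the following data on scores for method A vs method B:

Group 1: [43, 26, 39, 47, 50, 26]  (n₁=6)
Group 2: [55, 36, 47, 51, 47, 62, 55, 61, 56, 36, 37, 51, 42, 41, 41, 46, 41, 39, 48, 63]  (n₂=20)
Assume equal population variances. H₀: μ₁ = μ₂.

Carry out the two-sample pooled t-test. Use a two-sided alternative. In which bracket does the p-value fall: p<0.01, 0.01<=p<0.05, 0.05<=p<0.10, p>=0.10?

x̄₁=38.500, s₁=10.368, n₁=6
x̄₂=47.750, s₂=8.729, n₂=20
s_p² = [5·10.368² + 19·8.729²]/24 = 82.7188
SE = √(s_p²·(1/6+1/20)) = 4.2335
t = (38.500−47.750)/4.2335 = -2.1850
df = 24
p-value (two-sided) = 0.03889
→ bracket: 0.01<=p<0.05

p-value bracket: 0.01<=p<0.05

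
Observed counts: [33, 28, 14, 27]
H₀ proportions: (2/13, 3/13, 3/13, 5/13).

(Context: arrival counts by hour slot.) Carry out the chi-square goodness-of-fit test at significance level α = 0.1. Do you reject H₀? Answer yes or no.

n = 102; E_i = n·p_i = [15.69, 23.54, 23.54, 39.23]
χ² = (33−15.69)²/15.69 + (28−23.54)²/23.54 + (14−23.54)²/23.54 + (27−39.23)²/39.23 = 27.6134
df = 3
p-value (upper-tail) = 0.00000
At α=0.1: p < α → reject H₀

reject H₀: yes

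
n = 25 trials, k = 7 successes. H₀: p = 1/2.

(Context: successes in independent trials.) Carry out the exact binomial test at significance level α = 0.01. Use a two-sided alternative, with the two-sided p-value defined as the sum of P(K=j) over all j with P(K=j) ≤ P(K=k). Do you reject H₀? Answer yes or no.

reject H₀: no

Exact binomial: n=25, k=7, p₀=1/2=0.5000
P(X=j) = C(n,j)·p₀^j·(1−p₀)^(n−j); p = Σ P(X=j) over j with P(X=j) ≤ P(X=7)
p-value (two-sided) = 0.04329
At α=0.01: p ≥ α → fail to reject H₀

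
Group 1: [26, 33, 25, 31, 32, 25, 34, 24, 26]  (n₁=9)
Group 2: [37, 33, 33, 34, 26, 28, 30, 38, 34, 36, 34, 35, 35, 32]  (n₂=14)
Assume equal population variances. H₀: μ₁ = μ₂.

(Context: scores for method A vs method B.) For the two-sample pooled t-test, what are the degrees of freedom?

df = n₁ + n₂ − 2 = 9 + 14 − 2 = 21

degrees of freedom = 21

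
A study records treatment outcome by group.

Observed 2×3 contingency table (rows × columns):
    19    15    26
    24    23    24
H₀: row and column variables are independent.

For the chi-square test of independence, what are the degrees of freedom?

degrees of freedom = 2

df = (r−1)(c−1) = (2−1)·(3−1) = 2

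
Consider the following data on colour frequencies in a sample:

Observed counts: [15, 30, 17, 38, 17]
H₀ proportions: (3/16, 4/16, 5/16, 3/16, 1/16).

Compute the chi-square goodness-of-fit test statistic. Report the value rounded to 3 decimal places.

n = 117; E_i = n·p_i = [21.94, 29.25, 36.56, 21.94, 7.31]
χ² = (15−21.94)²/21.94 + (30−29.25)²/29.25 + (17−36.56)²/36.56 + (38−21.94)²/21.94 + (17−7.31)²/7.31 = 37.2746
df = 4

test statistic = 37.275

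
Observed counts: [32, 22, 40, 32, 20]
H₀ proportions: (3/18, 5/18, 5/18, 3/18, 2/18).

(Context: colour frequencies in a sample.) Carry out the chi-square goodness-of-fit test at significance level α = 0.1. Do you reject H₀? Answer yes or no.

n = 146; E_i = n·p_i = [24.33, 40.56, 40.56, 24.33, 16.22]
χ² = (32−24.33)²/24.33 + (22−40.56)²/40.56 + (40−40.56)²/40.56 + (32−24.33)²/24.33 + (20−16.22)²/16.22 = 14.2082
df = 4
p-value (upper-tail) = 0.00666
At α=0.1: p < α → reject H₀

reject H₀: yes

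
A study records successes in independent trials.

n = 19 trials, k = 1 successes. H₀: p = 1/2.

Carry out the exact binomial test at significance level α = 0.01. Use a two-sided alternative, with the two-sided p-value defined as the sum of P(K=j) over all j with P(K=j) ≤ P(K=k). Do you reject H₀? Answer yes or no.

Exact binomial: n=19, k=1, p₀=1/2=0.5000
P(X=j) = C(n,j)·p₀^j·(1−p₀)^(n−j); p = Σ P(X=j) over j with P(X=j) ≤ P(X=1)
p-value (two-sided) = 0.00008
At α=0.01: p < α → reject H₀

reject H₀: yes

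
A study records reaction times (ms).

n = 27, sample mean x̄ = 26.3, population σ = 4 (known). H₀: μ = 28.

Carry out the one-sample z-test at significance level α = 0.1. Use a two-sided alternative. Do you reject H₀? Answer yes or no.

reject H₀: yes

SE = σ/√n = 4/√27 = 0.7698
z = (x̄−μ₀)/SE = (26.3−28)/0.7698 = -2.2084
p-value (two-sided) = 0.02722
At α=0.1: p < α → reject H₀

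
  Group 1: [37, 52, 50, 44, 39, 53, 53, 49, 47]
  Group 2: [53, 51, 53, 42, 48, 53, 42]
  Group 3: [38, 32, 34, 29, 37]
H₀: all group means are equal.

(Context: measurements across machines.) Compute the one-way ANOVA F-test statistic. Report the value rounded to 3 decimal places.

Group means [47.11, 48.86, 34.00], grand mean 44.571
SSB = Σnᵢ(x̄ᵢ−x̄)² = 745.397; SSW = ΣΣ(x−x̄ᵢ)² = 487.746
MSB = 745.397/2 = 372.6984; MSW = 487.746/18 = 27.0970
F = MSB/MSW = 13.7542
df = (2, 18)

test statistic = 13.754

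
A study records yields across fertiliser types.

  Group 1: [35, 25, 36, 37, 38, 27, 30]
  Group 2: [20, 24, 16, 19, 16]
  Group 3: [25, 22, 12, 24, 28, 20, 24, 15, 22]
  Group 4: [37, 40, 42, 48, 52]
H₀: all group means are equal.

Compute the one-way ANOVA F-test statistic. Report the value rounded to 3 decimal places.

test statistic = 28.965

Group means [32.57, 19.00, 21.33, 43.80], grand mean 28.231
SSB = Σnᵢ(x̄ᵢ−x̄)² = 2198.101; SSW = ΣΣ(x−x̄ᵢ)² = 556.514
MSB = 2198.101/3 = 732.7004; MSW = 556.514/22 = 25.2961
F = MSB/MSW = 28.9649
df = (3, 22)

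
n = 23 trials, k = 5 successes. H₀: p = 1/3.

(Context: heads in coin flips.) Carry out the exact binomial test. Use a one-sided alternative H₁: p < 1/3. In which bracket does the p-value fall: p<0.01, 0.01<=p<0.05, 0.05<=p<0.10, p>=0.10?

Exact binomial: n=23, k=5, p₀=1/3=0.3333
P(X≤5) from Σ C(n,i)·p₀^i·(1−p₀)^(n−i)
p-value (one-sided, H₁ less) = 0.16949
→ bracket: p>=0.10

p-value bracket: p>=0.10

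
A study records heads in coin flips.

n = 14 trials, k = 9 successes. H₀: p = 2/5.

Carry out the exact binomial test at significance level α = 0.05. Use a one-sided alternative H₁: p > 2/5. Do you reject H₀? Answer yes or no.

reject H₀: no

Exact binomial: n=14, k=9, p₀=2/5=0.4000
P(X≥9) from Σ C(n,i)·p₀^i·(1−p₀)^(n−i)
p-value (one-sided, H₁ greater) = 0.05832
At α=0.05: p ≥ α → fail to reject H₀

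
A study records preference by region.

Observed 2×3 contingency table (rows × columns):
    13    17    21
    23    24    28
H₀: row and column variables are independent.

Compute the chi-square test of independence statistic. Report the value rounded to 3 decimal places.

Row totals [51, 75], col totals [36, 41, 49], n=126
χ² = (13−14.57)²/14.57 + (17−16.60)²/16.60 + (21−19.83)²/19.83 + (23−21.43)²/21.43 + (24−24.40)²/24.40 + (28−29.17)²/29.17 = 0.4166
df = 2

test statistic = 0.417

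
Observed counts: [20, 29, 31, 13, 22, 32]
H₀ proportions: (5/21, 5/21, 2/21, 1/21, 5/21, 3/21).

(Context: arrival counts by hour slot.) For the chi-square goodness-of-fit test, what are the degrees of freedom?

df = k − 1 = 6 − 1 = 5

degrees of freedom = 5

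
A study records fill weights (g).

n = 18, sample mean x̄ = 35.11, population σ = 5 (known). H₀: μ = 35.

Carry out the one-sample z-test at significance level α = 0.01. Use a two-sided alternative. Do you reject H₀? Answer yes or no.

SE = σ/√n = 5/√18 = 1.1785
z = (x̄−μ₀)/SE = (35.11−35)/1.1785 = 0.0933
p-value (two-sided) = 0.92563
At α=0.01: p ≥ α → fail to reject H₀

reject H₀: no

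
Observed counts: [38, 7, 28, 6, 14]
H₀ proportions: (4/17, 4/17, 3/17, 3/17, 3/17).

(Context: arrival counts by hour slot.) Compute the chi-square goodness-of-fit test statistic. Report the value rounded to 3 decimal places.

n = 93; E_i = n·p_i = [21.88, 21.88, 16.41, 16.41, 16.41]
χ² = (38−21.88)²/21.88 + (7−21.88)²/21.88 + (28−16.41)²/16.41 + (6−16.41)²/16.41 + (14−16.41)²/16.41 = 37.1353
df = 4

test statistic = 37.135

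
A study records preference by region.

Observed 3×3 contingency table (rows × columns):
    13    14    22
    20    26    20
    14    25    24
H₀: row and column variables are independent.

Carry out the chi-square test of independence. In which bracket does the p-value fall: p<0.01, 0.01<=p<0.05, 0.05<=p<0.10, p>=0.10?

p-value bracket: p>=0.10

Row totals [49, 66, 63], col totals [47, 65, 66], n=178
χ² = (13−12.94)²/12.94 + (14−17.89)²/17.89 + (22−18.17)²/18.17 + (20−17.43)²/17.43 + (26−24.10)²/24.10 + (20−24.47)²/24.47 + (14−16.63)²/16.63 + (25−23.01)²/23.01 + (24−23.36)²/23.36 = 3.6099
df = 4
p-value (upper-tail) = 0.46137
→ bracket: p>=0.10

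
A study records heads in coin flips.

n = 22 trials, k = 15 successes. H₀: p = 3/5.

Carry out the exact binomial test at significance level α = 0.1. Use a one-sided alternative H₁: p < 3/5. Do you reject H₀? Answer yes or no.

reject H₀: no

Exact binomial: n=22, k=15, p₀=3/5=0.6000
P(X≤15) from Σ C(n,i)·p₀^i·(1−p₀)^(n−i)
p-value (one-sided, H₁ less) = 0.84156
At α=0.1: p ≥ α → fail to reject H₀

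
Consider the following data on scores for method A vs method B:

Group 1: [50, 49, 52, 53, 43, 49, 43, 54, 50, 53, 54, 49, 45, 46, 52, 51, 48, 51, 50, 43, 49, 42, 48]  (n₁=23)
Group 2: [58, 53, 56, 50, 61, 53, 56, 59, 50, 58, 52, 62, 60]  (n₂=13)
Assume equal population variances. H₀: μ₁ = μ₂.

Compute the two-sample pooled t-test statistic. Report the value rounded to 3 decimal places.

test statistic = -5.388

x̄₁=48.870, s₁=3.659, n₁=23
x̄₂=56.000, s₂=4.082, n₂=13
s_p² = [22·3.659² + 12·4.082²]/34 = 14.5473
SE = √(s_p²·(1/23+1/13)) = 1.3234
t = (48.870−56.000)/1.3234 = -5.3878
df = 34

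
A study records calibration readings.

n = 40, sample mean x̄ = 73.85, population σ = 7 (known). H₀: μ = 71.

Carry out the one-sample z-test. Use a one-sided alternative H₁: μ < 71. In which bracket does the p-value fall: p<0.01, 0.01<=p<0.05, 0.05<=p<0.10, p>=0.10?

p-value bracket: p>=0.10

SE = σ/√n = 7/√40 = 1.1068
z = (x̄−μ₀)/SE = (73.85−71)/1.1068 = 2.5750
p-value (one-sided, H₁ less) = 0.99499
→ bracket: p>=0.10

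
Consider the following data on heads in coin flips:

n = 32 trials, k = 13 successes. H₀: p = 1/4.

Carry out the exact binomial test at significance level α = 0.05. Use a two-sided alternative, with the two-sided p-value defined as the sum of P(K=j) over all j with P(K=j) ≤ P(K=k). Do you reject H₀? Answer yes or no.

Exact binomial: n=32, k=13, p₀=1/4=0.2500
P(X=j) = C(n,j)·p₀^j·(1−p₀)^(n−j); p = Σ P(X=j) over j with P(X=j) ≤ P(X=13)
p-value (two-sided) = 0.06291
At α=0.05: p ≥ α → fail to reject H₀

reject H₀: no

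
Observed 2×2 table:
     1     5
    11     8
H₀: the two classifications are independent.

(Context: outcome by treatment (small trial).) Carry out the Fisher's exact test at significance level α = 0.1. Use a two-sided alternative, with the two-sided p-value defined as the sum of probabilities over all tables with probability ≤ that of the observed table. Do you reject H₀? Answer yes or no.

Margins: r₁=6, r₂=19, c₁=12, c₂=13, n=25
p_obs = C(6,1)·C(19,11)/C(25,12); sum pmf over tables with pmf ≤ p_obs
p-value (two-sided) = 0.16025
At α=0.1: p ≥ α → fail to reject H₀

reject H₀: no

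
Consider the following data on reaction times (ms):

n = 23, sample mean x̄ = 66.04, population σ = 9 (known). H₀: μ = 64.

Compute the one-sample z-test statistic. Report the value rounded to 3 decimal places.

test statistic = 1.087

SE = σ/√n = 9/√23 = 1.8766
z = (x̄−μ₀)/SE = (66.04−64)/1.8766 = 1.0871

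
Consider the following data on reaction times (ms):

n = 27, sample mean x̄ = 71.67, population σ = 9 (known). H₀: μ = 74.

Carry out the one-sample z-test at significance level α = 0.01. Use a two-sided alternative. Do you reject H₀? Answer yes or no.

SE = σ/√n = 9/√27 = 1.7321
z = (x̄−μ₀)/SE = (71.67−74)/1.7321 = -1.3452
p-value (two-sided) = 0.17855
At α=0.01: p ≥ α → fail to reject H₀

reject H₀: no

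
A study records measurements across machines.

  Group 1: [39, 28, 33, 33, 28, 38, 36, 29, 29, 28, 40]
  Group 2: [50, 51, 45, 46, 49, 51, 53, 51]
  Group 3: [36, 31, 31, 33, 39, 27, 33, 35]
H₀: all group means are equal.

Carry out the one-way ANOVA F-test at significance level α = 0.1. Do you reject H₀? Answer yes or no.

reject H₀: yes

Group means [32.82, 49.50, 33.12], grand mean 37.852
SSB = Σnᵢ(x̄ᵢ−x̄)² = 1542.896; SSW = ΣΣ(x−x̄ᵢ)² = 370.511
MSB = 1542.896/2 = 771.4480; MSW = 370.511/24 = 15.4380
F = MSB/MSW = 49.9708
df = (2, 24)
p-value (upper-tail) = 0.00000
At α=0.1: p < α → reject H₀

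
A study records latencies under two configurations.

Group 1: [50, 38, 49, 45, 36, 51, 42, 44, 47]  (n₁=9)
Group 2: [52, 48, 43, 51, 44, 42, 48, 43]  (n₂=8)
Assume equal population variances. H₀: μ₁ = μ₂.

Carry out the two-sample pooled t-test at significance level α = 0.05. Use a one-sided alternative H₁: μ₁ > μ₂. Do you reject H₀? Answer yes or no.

x̄₁=44.667, s₁=5.244, n₁=9
x̄₂=46.375, s₂=3.889, n₂=8
s_p² = [8·5.244² + 7·3.889²]/15 = 21.7250
SE = √(s_p²·(1/9+1/8)) = 2.2648
t = (44.667−46.375)/2.2648 = -0.7543
df = 15
p-value (one-sided, H₁ greater) = 0.76882
At α=0.05: p ≥ α → fail to reject H₀

reject H₀: no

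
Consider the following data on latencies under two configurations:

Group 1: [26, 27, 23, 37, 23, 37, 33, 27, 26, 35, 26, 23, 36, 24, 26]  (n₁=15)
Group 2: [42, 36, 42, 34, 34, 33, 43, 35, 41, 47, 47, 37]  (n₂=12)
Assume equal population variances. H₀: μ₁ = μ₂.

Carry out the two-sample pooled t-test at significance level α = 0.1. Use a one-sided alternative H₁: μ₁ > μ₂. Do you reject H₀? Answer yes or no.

x̄₁=28.600, s₁=5.369, n₁=15
x̄₂=39.250, s₂=5.048, n₂=12
s_p² = [14·5.369² + 11·5.048²]/25 = 27.3540
SE = √(s_p²·(1/15+1/12)) = 2.0256
t = (28.600−39.250)/2.0256 = -5.2577
df = 25
p-value (one-sided, H₁ greater) = 0.99999
At α=0.1: p ≥ α → fail to reject H₀

reject H₀: no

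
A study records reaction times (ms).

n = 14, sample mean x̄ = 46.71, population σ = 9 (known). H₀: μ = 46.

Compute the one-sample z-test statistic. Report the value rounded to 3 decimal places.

test statistic = 0.295

SE = σ/√n = 9/√14 = 2.4054
z = (x̄−μ₀)/SE = (46.71−46)/2.4054 = 0.2952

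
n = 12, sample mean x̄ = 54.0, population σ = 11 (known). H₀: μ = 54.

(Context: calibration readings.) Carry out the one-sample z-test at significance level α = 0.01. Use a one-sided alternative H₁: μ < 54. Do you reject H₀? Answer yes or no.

reject H₀: no

SE = σ/√n = 11/√12 = 3.1754
z = (x̄−μ₀)/SE = (54.0−54)/3.1754 = 0.0000
p-value (one-sided, H₁ less) = 0.50000
At α=0.01: p ≥ α → fail to reject H₀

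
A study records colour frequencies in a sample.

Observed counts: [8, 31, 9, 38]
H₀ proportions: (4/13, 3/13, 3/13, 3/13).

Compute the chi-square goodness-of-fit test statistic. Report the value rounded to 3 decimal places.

n = 86; E_i = n·p_i = [26.46, 19.85, 19.85, 19.85]
χ² = (8−26.46)²/26.46 + (31−19.85)²/19.85 + (9−19.85)²/19.85 + (38−19.85)²/19.85 = 41.6822
df = 3

test statistic = 41.682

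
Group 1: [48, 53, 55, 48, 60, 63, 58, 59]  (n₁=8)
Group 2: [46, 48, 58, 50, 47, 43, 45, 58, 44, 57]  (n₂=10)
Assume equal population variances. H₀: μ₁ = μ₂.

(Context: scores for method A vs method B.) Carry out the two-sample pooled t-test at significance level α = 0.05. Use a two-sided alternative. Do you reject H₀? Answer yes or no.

x̄₁=55.500, s₁=5.529, n₁=8
x̄₂=49.600, s₂=5.910, n₂=10
s_p² = [7·5.529² + 9·5.910²]/16 = 33.0250
SE = √(s_p²·(1/8+1/10)) = 2.7259
t = (55.500−49.600)/2.7259 = 2.1644
df = 16
p-value (two-sided) = 0.04590
At α=0.05: p < α → reject H₀

reject H₀: yes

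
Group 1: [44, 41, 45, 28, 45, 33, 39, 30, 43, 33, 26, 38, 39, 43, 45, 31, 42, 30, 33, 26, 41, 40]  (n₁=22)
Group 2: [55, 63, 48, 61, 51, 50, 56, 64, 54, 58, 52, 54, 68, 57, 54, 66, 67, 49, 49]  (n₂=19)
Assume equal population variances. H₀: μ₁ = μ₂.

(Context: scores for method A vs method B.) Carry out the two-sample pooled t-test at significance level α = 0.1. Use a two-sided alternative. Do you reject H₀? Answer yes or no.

x̄₁=37.045, s₁=6.521, n₁=22
x̄₂=56.632, s₂=6.465, n₂=19
s_p² = [21·6.521² + 18·6.465²]/39 = 42.1891
SE = √(s_p²·(1/22+1/19)) = 2.0342
t = (37.045−56.632)/2.0342 = -9.6282
df = 39
p-value (two-sided) = 0.00000
At α=0.1: p < α → reject H₀

reject H₀: yes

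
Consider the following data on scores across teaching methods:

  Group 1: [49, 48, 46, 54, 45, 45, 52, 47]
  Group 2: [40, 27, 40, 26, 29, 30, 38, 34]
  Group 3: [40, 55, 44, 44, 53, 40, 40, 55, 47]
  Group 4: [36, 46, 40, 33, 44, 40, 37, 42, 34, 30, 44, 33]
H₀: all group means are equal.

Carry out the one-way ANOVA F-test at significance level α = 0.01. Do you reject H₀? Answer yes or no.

reject H₀: yes

Group means [48.25, 33.00, 46.44, 38.25], grand mean 41.270
SSB = Σnᵢ(x̄ᵢ−x̄)² = 1287.325; SSW = ΣΣ(x−x̄ᵢ)² = 929.972
MSB = 1287.325/3 = 429.1084; MSW = 929.972/33 = 28.1810
F = MSB/MSW = 15.2269
df = (3, 33)
p-value (upper-tail) = 0.00000
At α=0.01: p < α → reject H₀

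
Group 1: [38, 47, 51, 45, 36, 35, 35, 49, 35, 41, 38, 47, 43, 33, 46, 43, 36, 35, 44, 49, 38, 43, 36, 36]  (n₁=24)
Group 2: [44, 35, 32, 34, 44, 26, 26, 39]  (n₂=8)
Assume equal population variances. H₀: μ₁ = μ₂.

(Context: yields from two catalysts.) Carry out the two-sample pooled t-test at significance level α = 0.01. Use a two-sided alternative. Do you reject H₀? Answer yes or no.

x̄₁=40.792, s₁=5.501, n₁=24
x̄₂=35.000, s₂=7.071, n₂=8
s_p² = [23·5.501² + 7·7.071²]/30 = 34.8653
SE = √(s_p²·(1/24+1/8)) = 2.4106
t = (40.792−35.000)/2.4106 = 2.4026
df = 30
p-value (two-sided) = 0.02267
At α=0.01: p ≥ α → fail to reject H₀

reject H₀: no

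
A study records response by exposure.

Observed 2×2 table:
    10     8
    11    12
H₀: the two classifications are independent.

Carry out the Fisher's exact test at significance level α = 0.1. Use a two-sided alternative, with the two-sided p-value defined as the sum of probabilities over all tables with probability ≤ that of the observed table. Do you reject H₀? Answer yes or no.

reject H₀: no

Margins: r₁=18, r₂=23, c₁=21, c₂=20, n=41
p_obs = C(18,10)·C(23,11)/C(41,21); sum pmf over tables with pmf ≤ p_obs
p-value (two-sided) = 0.75574
At α=0.1: p ≥ α → fail to reject H₀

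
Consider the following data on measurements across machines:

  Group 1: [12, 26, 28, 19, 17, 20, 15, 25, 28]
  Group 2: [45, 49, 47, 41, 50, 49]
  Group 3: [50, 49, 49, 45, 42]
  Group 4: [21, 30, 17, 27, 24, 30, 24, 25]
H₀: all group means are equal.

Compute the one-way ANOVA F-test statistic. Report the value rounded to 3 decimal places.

test statistic = 61.030

Group means [21.11, 46.83, 47.00, 24.75], grand mean 32.286
SSB = Σnᵢ(x̄ᵢ−x̄)² = 3930.492; SSW = ΣΣ(x−x̄ᵢ)² = 515.222
MSB = 3930.492/3 = 1310.1640; MSW = 515.222/24 = 21.4676
F = MSB/MSW = 61.0299
df = (3, 24)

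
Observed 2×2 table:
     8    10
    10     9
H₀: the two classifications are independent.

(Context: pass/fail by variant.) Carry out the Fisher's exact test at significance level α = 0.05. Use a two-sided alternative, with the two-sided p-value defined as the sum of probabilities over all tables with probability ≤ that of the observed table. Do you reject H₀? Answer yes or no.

Margins: r₁=18, r₂=19, c₁=18, c₂=19, n=37
p_obs = C(18,8)·C(19,10)/C(37,18); sum pmf over tables with pmf ≤ p_obs
p-value (two-sided) = 0.74585
At α=0.05: p ≥ α → fail to reject H₀

reject H₀: no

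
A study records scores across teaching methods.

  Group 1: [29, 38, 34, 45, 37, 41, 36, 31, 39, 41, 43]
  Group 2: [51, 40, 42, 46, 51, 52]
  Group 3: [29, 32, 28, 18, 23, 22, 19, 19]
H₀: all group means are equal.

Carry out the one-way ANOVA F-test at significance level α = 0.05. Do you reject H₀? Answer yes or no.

reject H₀: yes

Group means [37.64, 47.00, 23.75], grand mean 35.440
SSB = Σnᵢ(x̄ᵢ−x̄)² = 1948.115; SSW = ΣΣ(x−x̄ᵢ)² = 570.045
MSB = 1948.115/2 = 974.0573; MSW = 570.045/22 = 25.9112
F = MSB/MSW = 37.5922
df = (2, 22)
p-value (upper-tail) = 0.00000
At α=0.05: p < α → reject H₀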